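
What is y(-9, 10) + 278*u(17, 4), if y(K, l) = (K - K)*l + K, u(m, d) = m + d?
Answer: 5829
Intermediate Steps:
u(m, d) = d + m
y(K, l) = K (y(K, l) = 0*l + K = 0 + K = K)
y(-9, 10) + 278*u(17, 4) = -9 + 278*(4 + 17) = -9 + 278*21 = -9 + 5838 = 5829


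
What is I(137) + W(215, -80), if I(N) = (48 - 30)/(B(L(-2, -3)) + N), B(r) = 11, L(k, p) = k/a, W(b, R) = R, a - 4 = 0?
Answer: -5911/74 ≈ -79.878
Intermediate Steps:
a = 4 (a = 4 + 0 = 4)
L(k, p) = k/4
I(N) = 18/(11 + N) (I(N) = (48 - 30)/(11 + N) = 18/(11 + N))
I(137) + W(215, -80) = 18/(11 + 137) - 80 = 18/148 - 80 = 18*(1/148) - 80 = 9/74 - 80 = -5911/74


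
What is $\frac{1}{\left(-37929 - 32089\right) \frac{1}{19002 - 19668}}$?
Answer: $\frac{333}{35009} \approx 0.0095118$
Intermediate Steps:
$\frac{1}{\left(-37929 - 32089\right) \frac{1}{19002 - 19668}} = \frac{1}{\left(-70018\right) \frac{1}{-666}} = \frac{1}{\left(-70018\right) \left(- \frac{1}{666}\right)} = \frac{1}{\frac{35009}{333}} = \frac{333}{35009}$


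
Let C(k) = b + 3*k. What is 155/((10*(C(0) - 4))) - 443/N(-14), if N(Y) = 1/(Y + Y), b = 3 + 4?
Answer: 74455/6 ≈ 12409.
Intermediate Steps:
b = 7
C(k) = 7 + 3*k
N(Y) = 1/(2*Y)
155/((10*(C(0) - 4))) - 443/N(-14) = 155/((10*((7 + 3*0) - 4))) - 443/((½)/(-14)) = 155/((10*((7 + 0) - 4))) - 443/((½)*(-1/14)) = 155/((10*(7 - 4))) - 443/(-1/28) = 155/((10*3)) - 443*(-28) = 155/30 + 12404 = 155*(1/30) + 12404 = 31/6 + 12404 = 74455/6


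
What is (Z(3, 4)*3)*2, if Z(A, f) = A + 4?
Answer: 42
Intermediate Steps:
Z(A, f) = 4 + A
(Z(3, 4)*3)*2 = ((4 + 3)*3)*2 = (7*3)*2 = 21*2 = 42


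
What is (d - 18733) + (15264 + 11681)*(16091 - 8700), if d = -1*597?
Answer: 199131165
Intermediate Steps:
d = -597
(d - 18733) + (15264 + 11681)*(16091 - 8700) = (-597 - 18733) + (15264 + 11681)*(16091 - 8700) = -19330 + 26945*7391 = -19330 + 199150495 = 199131165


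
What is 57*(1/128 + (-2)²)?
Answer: 29241/128 ≈ 228.45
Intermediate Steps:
57*(1/128 + (-2)²) = 57*(1/128 + 4) = 57*(513/128) = 29241/128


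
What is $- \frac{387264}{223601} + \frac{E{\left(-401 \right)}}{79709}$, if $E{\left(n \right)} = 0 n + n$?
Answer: $- \frac{4422584311}{2546144587} \approx -1.737$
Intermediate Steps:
$E{\left(n \right)} = n$ ($E{\left(n \right)} = 0 + n = n$)
$- \frac{387264}{223601} + \frac{E{\left(-401 \right)}}{79709} = - \frac{387264}{223601} - \frac{401}{79709} = - \frac{4422584311}{2546144587}$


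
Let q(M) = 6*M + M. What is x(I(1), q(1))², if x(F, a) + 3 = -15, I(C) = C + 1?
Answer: 324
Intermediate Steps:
I(C) = 1 + C
q(M) = 7*M
x(F, a) = -18 (x(F, a) = -3 - 15 = -18)
x(I(1), q(1))² = (-18)² = 324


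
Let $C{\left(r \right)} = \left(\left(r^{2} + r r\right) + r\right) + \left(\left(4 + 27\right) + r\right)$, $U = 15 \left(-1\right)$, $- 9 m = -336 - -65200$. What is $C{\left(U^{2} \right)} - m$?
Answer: $\frac{980443}{9} \approx 1.0894 \cdot 10^{5}$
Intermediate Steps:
$m = - \frac{64864}{9}$ ($m = - \frac{-336 - -65200}{9} = - \frac{-336 + 65200}{9} = \left(- \frac{1}{9}\right) 64864 = - \frac{64864}{9} \approx -7207.1$)
$U = -15$
$C{\left(r \right)} = 31 + 2 r + 2 r^{2}$ ($C{\left(r \right)} = \left(\left(r^{2} + r^{2}\right) + r\right) + \left(31 + r\right) = \left(2 r^{2} + r\right) + \left(31 + r\right) = \left(r + 2 r^{2}\right) + \left(31 + r\right) = 31 + 2 r + 2 r^{2}$)
$C{\left(U^{2} \right)} - m = \left(31 + 2 \left(-15\right)^{2} + 2 \left(\left(-15\right)^{2}\right)^{2}\right) - - \frac{64864}{9} = \left(31 + 2 \cdot 225 + 2 \cdot 225^{2}\right) + \frac{64864}{9} = \left(31 + 450 + 2 \cdot 50625\right) + \frac{64864}{9} = \left(31 + 450 + 101250\right) + \frac{64864}{9} = 101731 + \frac{64864}{9} = \frac{980443}{9}$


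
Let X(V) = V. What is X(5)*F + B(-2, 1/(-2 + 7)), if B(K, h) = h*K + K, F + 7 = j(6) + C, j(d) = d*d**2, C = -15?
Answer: 4838/5 ≈ 967.60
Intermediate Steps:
j(d) = d**3
F = 194 (F = -7 + (6**3 - 15) = -7 + (216 - 15) = -7 + 201 = 194)
B(K, h) = K + K*h (B(K, h) = K*h + K = K + K*h)
X(5)*F + B(-2, 1/(-2 + 7)) = 5*194 - 2*(1 + 1/(-2 + 7)) = 970 - 2*(1 + 1/5) = 970 - 2*6/5 = 970 - 12/5 = 4838/5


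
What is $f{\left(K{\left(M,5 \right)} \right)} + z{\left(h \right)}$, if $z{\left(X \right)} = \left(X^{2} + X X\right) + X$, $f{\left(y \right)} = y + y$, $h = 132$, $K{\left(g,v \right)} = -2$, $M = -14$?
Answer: $34976$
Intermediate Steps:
$f{\left(y \right)} = 2 y$
$z{\left(X \right)} = X + 2 X^{2}$ ($z{\left(X \right)} = \left(X^{2} + X^{2}\right) + X = 2 X^{2} + X = X + 2 X^{2}$)
$f{\left(K{\left(M,5 \right)} \right)} + z{\left(h \right)} = 2 \left(-2\right) + 132 \left(1 + 2 \cdot 132\right) = -4 + 132 \left(1 + 264\right) = -4 + 132 \cdot 265 = -4 + 34980 = 34976$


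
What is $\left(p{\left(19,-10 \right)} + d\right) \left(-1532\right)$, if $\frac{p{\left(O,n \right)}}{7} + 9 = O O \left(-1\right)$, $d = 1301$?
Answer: $1974748$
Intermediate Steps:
$p{\left(O,n \right)} = -63 - 7 O^{2}$ ($p{\left(O,n \right)} = -63 + 7 O O \left(-1\right) = -63 + 7 O^{2} \left(-1\right) = -63 + 7 \left(- O^{2}\right) = -63 - 7 O^{2}$)
$\left(p{\left(19,-10 \right)} + d\right) \left(-1532\right) = \left(\left(-63 - 7 \cdot 19^{2}\right) + 1301\right) \left(-1532\right) = \left(\left(-63 - 2527\right) + 1301\right) \left(-1532\right) = \left(-2590 + 1301\right) \left(-1532\right) = \left(-1289\right) \left(-1532\right) = 1974748$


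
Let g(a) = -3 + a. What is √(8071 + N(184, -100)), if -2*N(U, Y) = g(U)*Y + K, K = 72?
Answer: √17085 ≈ 130.71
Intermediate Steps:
N(U, Y) = -36 - Y*(-3 + U)/2 (N(U, Y) = -((-3 + U)*Y + 72)/2 = -(Y*(-3 + U) + 72)/2 = -(72 + Y*(-3 + U))/2 = -36 - Y*(-3 + U)/2)
√(8071 + N(184, -100)) = √(8071 + (-36 - ½*(-100)*(-3 + 184))) = √(8071 + (-36 - ½*(-100)*181)) = √(8071 + (-36 + 9050)) = √(8071 + 9014) = √17085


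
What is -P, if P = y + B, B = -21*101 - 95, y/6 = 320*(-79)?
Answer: 153896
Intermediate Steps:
y = -151680 (y = 6*(320*(-79)) = 6*(-25280) = -151680)
B = -2216 (B = -2121 - 95 = -2216)
P = -153896 (P = -151680 - 2216 = -153896)
-P = -1*(-153896) = 153896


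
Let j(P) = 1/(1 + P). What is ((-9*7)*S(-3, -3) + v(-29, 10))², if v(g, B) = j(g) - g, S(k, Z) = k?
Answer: 37246609/784 ≈ 47508.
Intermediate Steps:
v(g, B) = 1/(1 + g) - g
((-9*7)*S(-3, -3) + v(-29, 10))² = (-9*7*(-3) + (1 - 1*(-29)*(1 - 29))/(1 - 29))² = (-63*(-3) + (1 - 1*(-29)*(-28))/(-28))² = (189 - (1 - 812)/28)² = (189 - 1/28*(-811))² = (189 + 811/28)² = (6103/28)² = 37246609/784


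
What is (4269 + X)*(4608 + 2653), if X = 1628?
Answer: 42818117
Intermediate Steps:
(4269 + X)*(4608 + 2653) = (4269 + 1628)*(4608 + 2653) = 5897*7261 = 42818117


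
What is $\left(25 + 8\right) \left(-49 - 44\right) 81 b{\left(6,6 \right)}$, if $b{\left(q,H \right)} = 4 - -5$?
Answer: $-2237301$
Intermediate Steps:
$b{\left(q,H \right)} = 9$ ($b{\left(q,H \right)} = 4 + 5 = 9$)
$\left(25 + 8\right) \left(-49 - 44\right) 81 b{\left(6,6 \right)} = \left(25 + 8\right) \left(-49 - 44\right) 81 \cdot 9 = 33 \left(-93\right) 81 \cdot 9 = \left(-3069\right) 81 \cdot 9 = \left(-248589\right) 9 = -2237301$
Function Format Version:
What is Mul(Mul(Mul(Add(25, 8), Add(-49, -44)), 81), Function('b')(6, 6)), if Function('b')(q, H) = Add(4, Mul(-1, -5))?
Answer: -2237301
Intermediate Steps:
Function('b')(q, H) = 9 (Function('b')(q, H) = Add(4, 5) = 9)
Mul(Mul(Mul(Add(25, 8), Add(-49, -44)), 81), Function('b')(6, 6)) = Mul(Mul(Mul(Add(25, 8), Add(-49, -44)), 81), 9) = Mul(Mul(Mul(33, -93), 81), 9) = Mul(Mul(-3069, 81), 9) = Mul(-248589, 9) = -2237301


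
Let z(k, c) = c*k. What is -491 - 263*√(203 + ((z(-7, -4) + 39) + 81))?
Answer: -491 - 789*√39 ≈ -5418.3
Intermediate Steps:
-491 - 263*√(203 + ((z(-7, -4) + 39) + 81)) = -491 - 263*√(203 + ((-4*(-7) + 39) + 81)) = -491 - 263*√(203 + ((28 + 39) + 81)) = -491 - 263*√(203 + (67 + 81)) = -491 - 263*√(203 + 148) = -491 - 789*√39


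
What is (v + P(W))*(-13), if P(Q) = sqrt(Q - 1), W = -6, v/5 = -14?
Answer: 910 - 13*I*sqrt(7) ≈ 910.0 - 34.395*I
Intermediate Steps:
v = -70 (v = 5*(-14) = -70)
P(Q) = sqrt(-1 + Q)
(v + P(W))*(-13) = (-70 + sqrt(-1 - 6))*(-13) = (-70 + sqrt(-7))*(-13) = (-70 + I*sqrt(7))*(-13) = 910 - 13*I*sqrt(7)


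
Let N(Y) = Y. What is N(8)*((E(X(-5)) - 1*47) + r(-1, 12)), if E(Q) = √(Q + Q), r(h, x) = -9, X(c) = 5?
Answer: -448 + 8*√10 ≈ -422.70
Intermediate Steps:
E(Q) = √2*√Q (E(Q) = √(2*Q) = √2*√Q)
N(8)*((E(X(-5)) - 1*47) + r(-1, 12)) = 8*((√2*√5 - 1*47) - 9) = 8*((√10 - 47) - 9) = 8*((-47 + √10) - 9) = 8*(-56 + √10) = -448 + 8*√10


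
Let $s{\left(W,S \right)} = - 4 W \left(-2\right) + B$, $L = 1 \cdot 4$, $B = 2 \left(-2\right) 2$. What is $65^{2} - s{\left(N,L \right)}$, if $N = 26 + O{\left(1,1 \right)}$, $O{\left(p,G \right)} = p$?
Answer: $4017$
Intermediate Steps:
$B = -8$ ($B = \left(-4\right) 2 = -8$)
$N = 27$ ($N = 26 + 1 = 27$)
$L = 4$
$s{\left(W,S \right)} = -8 + 8 W$ ($s{\left(W,S \right)} = - 4 W \left(-2\right) - 8 = - 4 \left(- 2 W\right) - 8 = 8 W - 8 = -8 + 8 W$)
$65^{2} - s{\left(N,L \right)} = 65^{2} - \left(-8 + 8 \cdot 27\right) = 4225 - \left(-8 + 216\right) = 4225 - 208 = 4017$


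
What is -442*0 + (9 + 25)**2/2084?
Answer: 289/521 ≈ 0.55470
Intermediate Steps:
-442*0 + (9 + 25)**2/2084 = 0 + 34**2*(1/2084) = 0 + 1156*(1/2084) = 0 + 289/521 = 289/521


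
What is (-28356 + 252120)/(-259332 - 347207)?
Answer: -223764/606539 ≈ -0.36892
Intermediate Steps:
(-28356 + 252120)/(-259332 - 347207) = 223764/(-606539) = 223764*(-1/606539) = -223764/606539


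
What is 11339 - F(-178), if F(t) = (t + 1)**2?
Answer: -19990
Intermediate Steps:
F(t) = (1 + t)**2
11339 - F(-178) = 11339 - (1 - 178)**2 = 11339 - 1*(-177)**2 = 11339 - 1*31329 = 11339 - 31329 = -19990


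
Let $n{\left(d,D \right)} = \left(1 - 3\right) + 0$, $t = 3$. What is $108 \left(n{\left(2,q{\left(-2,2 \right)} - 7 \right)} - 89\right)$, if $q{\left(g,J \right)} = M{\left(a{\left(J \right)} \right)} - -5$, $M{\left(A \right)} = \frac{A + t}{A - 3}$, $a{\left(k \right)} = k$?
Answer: $-9828$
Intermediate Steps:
$M{\left(A \right)} = \frac{3 + A}{-3 + A}$ ($M{\left(A \right)} = \frac{A + 3}{A - 3} = \frac{3 + A}{-3 + A}$)
$q{\left(g,J \right)} = 5 + \frac{3 + J}{-3 + J}$ ($q{\left(g,J \right)} = \frac{3 + J}{-3 + J} - -5 = \frac{3 + J}{-3 + J} + 5 = 5 + \frac{3 + J}{-3 + J}$)
$n{\left(d,D \right)} = -2$ ($n{\left(d,D \right)} = \left(1 - 3\right) + 0 = -2 + 0 = -2$)
$108 \left(n{\left(2,q{\left(-2,2 \right)} - 7 \right)} - 89\right) = 108 \left(-2 - 89\right) = 108 \left(-91\right) = -9828$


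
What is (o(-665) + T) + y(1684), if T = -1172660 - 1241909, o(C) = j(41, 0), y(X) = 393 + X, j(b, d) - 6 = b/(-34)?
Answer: -82024565/34 ≈ -2.4125e+6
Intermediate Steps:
j(b, d) = 6 - b/34 (j(b, d) = 6 + b/(-34) = 6 + b*(-1/34) = 6 - b/34)
o(C) = 163/34 (o(C) = 6 - 1/34*41 = 6 - 41/34 = 163/34)
T = -2414569
(o(-665) + T) + y(1684) = (163/34 - 2414569) + (393 + 1684) = -82095183/34 + 2077 = -82024565/34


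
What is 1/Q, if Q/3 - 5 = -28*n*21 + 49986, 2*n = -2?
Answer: 1/151737 ≈ 6.5904e-6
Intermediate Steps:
n = -1 (n = (½)*(-2) = -1)
Q = 151737 (Q = 15 + 3*(-28*(-1)*21 + 49986) = 15 + 3*(28*21 + 49986) = 15 + 3*(588 + 49986) = 15 + 3*50574 = 15 + 151722 = 151737)
1/Q = 1/151737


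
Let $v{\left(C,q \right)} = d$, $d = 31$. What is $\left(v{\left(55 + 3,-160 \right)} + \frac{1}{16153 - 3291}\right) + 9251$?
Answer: $\frac{119385085}{12862} \approx 9282.0$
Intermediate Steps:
$v{\left(C,q \right)} = 31$
$\left(v{\left(55 + 3,-160 \right)} + \frac{1}{16153 - 3291}\right) + 9251 = \left(31 + \frac{1}{16153 - 3291}\right) + 9251 = \left(31 + \frac{1}{12862}\right) + 9251 = \frac{398723}{12862} + 9251 = \frac{119385085}{12862}$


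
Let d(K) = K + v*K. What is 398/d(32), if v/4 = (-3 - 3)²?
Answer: 199/2320 ≈ 0.085776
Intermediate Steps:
v = 144 (v = 4*(-3 - 3)² = 4*(-6)² = 4*36 = 144)
d(K) = 145*K (d(K) = K + 144*K = 145*K)
398/d(32) = 398/((145*32)) = 398/4640 = 398*(1/4640) = 199/2320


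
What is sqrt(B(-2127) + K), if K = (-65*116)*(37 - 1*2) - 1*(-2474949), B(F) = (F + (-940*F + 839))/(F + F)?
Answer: sqrt(10000945930479)/2127 ≈ 1486.8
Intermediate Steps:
B(F) = (839 - 939*F)/(2*F) (B(F) = (F + (839 - 940*F))/((2*F)) = (839 - 939*F)*(1/(2*F)) = (839 - 939*F)/(2*F))
K = 2211049 (K = -7540*(37 - 2) + 2474949 = -7540*35 + 2474949 = -263900 + 2474949 = 2211049)
sqrt(B(-2127) + K) = sqrt((1/2)*(839 - 939*(-2127))/(-2127) + 2211049) = sqrt((1/2)*(-1/2127)*(839 + 1997253) + 2211049) = sqrt((1/2)*(-1/2127)*1998092 + 2211049) = sqrt(-999046/2127 + 2211049) = sqrt(4701902177/2127) = sqrt(10000945930479)/2127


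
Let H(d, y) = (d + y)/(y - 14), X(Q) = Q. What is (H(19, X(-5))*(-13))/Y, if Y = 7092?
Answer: 91/67374 ≈ 0.0013507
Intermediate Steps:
H(d, y) = (d + y)/(-14 + y)
(H(19, X(-5))*(-13))/Y = (((19 - 5)/(-14 - 5))*(-13))/7092 = ((14/(-19))*(-13))*(1/7092) = (-1/19*14*(-13))*(1/7092) = -14/19*(-13)*(1/7092) = (182/19)*(1/7092) = 91/67374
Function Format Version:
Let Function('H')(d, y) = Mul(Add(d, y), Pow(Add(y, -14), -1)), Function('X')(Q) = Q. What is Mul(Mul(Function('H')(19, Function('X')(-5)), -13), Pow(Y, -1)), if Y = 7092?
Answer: Rational(91, 67374) ≈ 0.0013507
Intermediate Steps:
Function('H')(d, y) = Mul(Pow(Add(-14, y), -1), Add(d, y)) (Function('H')(d, y) = Mul(Add(d, y), Pow(Add(-14, y), -1)) = Mul(Pow(Add(-14, y), -1), Add(d, y)))
Mul(Mul(Function('H')(19, Function('X')(-5)), -13), Pow(Y, -1)) = Mul(Mul(Mul(Pow(Add(-14, -5), -1), Add(19, -5)), -13), Pow(7092, -1)) = Mul(Mul(Mul(Pow(-19, -1), 14), -13), Rational(1, 7092)) = Mul(Mul(Mul(Rational(-1, 19), 14), -13), Rational(1, 7092)) = Mul(Mul(Rational(-14, 19), -13), Rational(1, 7092)) = Mul(Rational(182, 19), Rational(1, 7092)) = Rational(91, 67374)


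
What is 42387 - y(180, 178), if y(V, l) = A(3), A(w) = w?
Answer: 42384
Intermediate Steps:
y(V, l) = 3
42387 - y(180, 178) = 42387 - 1*3 = 42387 - 3 = 42384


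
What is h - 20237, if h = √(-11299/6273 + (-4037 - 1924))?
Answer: -20237 + 2*I*√6517760611/2091 ≈ -20237.0 + 77.219*I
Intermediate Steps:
h = 2*I*√6517760611/2091 (h = √(-11299*1/6273 - 5961) = √(-11299/6273 - 5961) = √(-37404652/6273) = 2*I*√6517760611/2091 ≈ 77.219*I)
h - 20237 = 2*I*√6517760611/2091 - 20237 = -20237 + 2*I*√6517760611/2091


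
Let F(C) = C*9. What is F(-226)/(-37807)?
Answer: 2034/37807 ≈ 0.053800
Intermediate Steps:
F(C) = 9*C
F(-226)/(-37807) = (9*(-226))/(-37807) = -2034*(-1/37807) = 2034/37807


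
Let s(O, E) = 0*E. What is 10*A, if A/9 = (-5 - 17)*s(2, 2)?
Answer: 0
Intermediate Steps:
s(O, E) = 0
A = 0 (A = 9*((-5 - 17)*0) = 9*(-22*0) = 9*0 = 0)
10*A = 10*0 = 0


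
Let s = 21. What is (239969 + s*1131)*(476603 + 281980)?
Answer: 200053508760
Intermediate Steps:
(239969 + s*1131)*(476603 + 281980) = (239969 + 21*1131)*(476603 + 281980) = (239969 + 23751)*758583 = 263720*758583 = 200053508760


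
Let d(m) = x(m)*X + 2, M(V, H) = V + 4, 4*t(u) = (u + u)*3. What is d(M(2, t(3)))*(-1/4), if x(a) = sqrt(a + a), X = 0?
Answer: -1/2 ≈ -0.50000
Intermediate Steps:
x(a) = sqrt(2)*sqrt(a) (x(a) = sqrt(2*a) = sqrt(2)*sqrt(a))
t(u) = 3*u/2 (t(u) = ((u + u)*3)/4 = ((2*u)*3)/4 = (6*u)/4 = 3*u/2)
M(V, H) = 4 + V
d(m) = 2 (d(m) = (sqrt(2)*sqrt(m))*0 + 2 = 0 + 2 = 2)
d(M(2, t(3)))*(-1/4) = 2*(-1/4) = -1/2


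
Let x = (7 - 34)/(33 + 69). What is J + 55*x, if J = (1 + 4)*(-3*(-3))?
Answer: 1035/34 ≈ 30.441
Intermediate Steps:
J = 45 (J = 5*9 = 45)
x = -9/34 (x = -27/102 = -27*1/102 = -9/34 ≈ -0.26471)
J + 55*x = 45 + 55*(-9/34) = 45 - 495/34 = 1035/34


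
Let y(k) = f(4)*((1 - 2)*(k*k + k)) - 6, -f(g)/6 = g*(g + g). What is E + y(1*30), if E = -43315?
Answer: 135239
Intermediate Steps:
f(g) = -12*g² (f(g) = -6*g*(g + g) = -6*g*2*g = -12*g²)
y(k) = -6 + 192*k + 192*k² (y(k) = (-12*4²)*((1 - 2)*(k*k + k)) - 6 = (-12*16)*(-(k² + k)) - 6 = -(-192)*(k + k²) - 6 = -192*(-k - k²) - 6 = (192*k + 192*k²) - 6 = -6 + 192*k + 192*k²)
E + y(1*30) = -43315 + (-6 + 192*(1*30) + 192*(1*30)²) = -43315 + (-6 + 192*30 + 192*30²) = -43315 + (-6 + 5760 + 192*900) = -43315 + (-6 + 5760 + 172800) = -43315 + 178554 = 135239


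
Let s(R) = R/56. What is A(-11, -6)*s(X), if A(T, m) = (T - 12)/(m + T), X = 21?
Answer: 69/136 ≈ 0.50735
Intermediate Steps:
A(T, m) = (-12 + T)/(T + m)
s(R) = R/56 (s(R) = R*(1/56) = R/56)
A(-11, -6)*s(X) = ((-12 - 11)/(-11 - 6))*((1/56)*21) = (-23/(-17))*(3/8) = -1/17*(-23)*(3/8) = (23/17)*(3/8) = 69/136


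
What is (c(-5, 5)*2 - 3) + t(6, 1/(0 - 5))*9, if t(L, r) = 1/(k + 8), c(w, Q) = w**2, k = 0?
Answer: 385/8 ≈ 48.125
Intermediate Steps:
t(L, r) = 1/8 (t(L, r) = 1/(0 + 8) = 1/8)
(c(-5, 5)*2 - 3) + t(6, 1/(0 - 5))*9 = ((-5)**2*2 - 3) + (1/8)*9 = (25*2 - 3) + 9/8 = (50 - 3) + 9/8 = 47 + 9/8 = 385/8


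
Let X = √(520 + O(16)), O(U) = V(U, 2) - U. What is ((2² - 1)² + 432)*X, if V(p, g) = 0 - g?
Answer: 441*√502 ≈ 9880.8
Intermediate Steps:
V(p, g) = -g
O(U) = -2 - U (O(U) = -1*2 - U = -2 - U)
X = √502 (X = √(520 + (-2 - 1*16)) = √(520 + (-2 - 16)) = √(520 - 18) = √502 ≈ 22.405)
((2² - 1)² + 432)*X = ((2² - 1)² + 432)*√502 = ((4 - 1)² + 432)*√502 = (3² + 432)*√502 = (9 + 432)*√502 = 441*√502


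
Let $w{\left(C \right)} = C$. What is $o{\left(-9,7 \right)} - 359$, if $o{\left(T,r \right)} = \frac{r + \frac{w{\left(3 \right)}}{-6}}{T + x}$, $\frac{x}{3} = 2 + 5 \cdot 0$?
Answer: $- \frac{2167}{6} \approx -361.17$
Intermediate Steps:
$x = 6$ ($x = 3 \left(2 + 5 \cdot 0\right) = 3 \left(2 + 0\right) = 3 \cdot 2 = 6$)
$o{\left(T,r \right)} = \frac{- \frac{1}{2} + r}{6 + T}$ ($o{\left(T,r \right)} = \frac{r + \frac{3}{-6}}{T + 6} = \frac{r + 3 \left(- \frac{1}{6}\right)}{6 + T} = \frac{r - \frac{1}{2}}{6 + T} = \frac{- \frac{1}{2} + r}{6 + T}$)
$o{\left(-9,7 \right)} - 359 = \frac{- \frac{1}{2} + 7}{6 - 9} - 359 = \frac{1}{-3} \cdot \frac{13}{2} - 359 = \left(- \frac{1}{3}\right) \frac{13}{2} - 359 = - \frac{13}{6} - 359 = - \frac{2167}{6}$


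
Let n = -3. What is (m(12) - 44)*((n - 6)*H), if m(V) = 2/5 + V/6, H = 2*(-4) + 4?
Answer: -7488/5 ≈ -1497.6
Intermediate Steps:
H = -4 (H = -8 + 4 = -4)
m(V) = ⅖ + V/6 (m(V) = 2*(⅕) + V*(⅙) = ⅖ + V/6)
(m(12) - 44)*((n - 6)*H) = ((⅖ + (⅙)*12) - 44)*((-3 - 6)*(-4)) = ((⅖ + 2) - 44)*(-9*(-4)) = (12/5 - 44)*36 = -208/5*36 = -7488/5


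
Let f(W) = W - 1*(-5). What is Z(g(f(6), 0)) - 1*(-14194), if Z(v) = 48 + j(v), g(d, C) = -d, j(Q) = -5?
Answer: 14237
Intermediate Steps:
f(W) = 5 + W (f(W) = W + 5 = 5 + W)
Z(v) = 43 (Z(v) = 48 - 5 = 43)
Z(g(f(6), 0)) - 1*(-14194) = 43 - 1*(-14194) = 43 + 14194 = 14237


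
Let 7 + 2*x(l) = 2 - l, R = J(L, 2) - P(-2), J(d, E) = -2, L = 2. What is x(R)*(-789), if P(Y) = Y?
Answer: 3945/2 ≈ 1972.5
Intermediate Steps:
R = 0 (R = -2 - 1*(-2) = -2 + 2 = 0)
x(l) = -5/2 - l/2 (x(l) = -7/2 + (2 - l)/2 = -7/2 + (1 - l/2) = -5/2 - l/2)
x(R)*(-789) = (-5/2 - ½*0)*(-789) = (-5/2 + 0)*(-789) = -5/2*(-789) = 3945/2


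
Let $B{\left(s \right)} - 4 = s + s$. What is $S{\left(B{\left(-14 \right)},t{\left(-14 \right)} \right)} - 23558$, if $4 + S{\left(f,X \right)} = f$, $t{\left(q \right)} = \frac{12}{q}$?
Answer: $-23586$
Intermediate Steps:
$B{\left(s \right)} = 4 + 2 s$ ($B{\left(s \right)} = 4 + \left(s + s\right) = 4 + 2 s$)
$S{\left(f,X \right)} = -4 + f$
$S{\left(B{\left(-14 \right)},t{\left(-14 \right)} \right)} - 23558 = \left(-4 + \left(4 + 2 \left(-14\right)\right)\right) - 23558 = \left(-4 + \left(4 - 28\right)\right) - 23558 = \left(-4 - 24\right) - 23558 = -28 - 23558 = -23586$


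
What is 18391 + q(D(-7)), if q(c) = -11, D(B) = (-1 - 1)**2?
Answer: 18380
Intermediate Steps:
D(B) = 4 (D(B) = (-2)**2 = 4)
18391 + q(D(-7)) = 18391 - 11 = 18380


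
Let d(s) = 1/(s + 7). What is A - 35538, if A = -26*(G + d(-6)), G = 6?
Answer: -35720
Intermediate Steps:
d(s) = 1/(7 + s)
A = -182 (A = -26*(6 + 1/(7 - 6)) = -26*(6 + 1/1) = -26*(6 + 1) = -26*7 = -182)
A - 35538 = -182 - 35538 = -35720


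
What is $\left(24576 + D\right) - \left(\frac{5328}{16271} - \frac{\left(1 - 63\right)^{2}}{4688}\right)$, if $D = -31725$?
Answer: $- \frac{136319264173}{19069612} \approx -7148.5$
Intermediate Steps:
$\left(24576 + D\right) - \left(\frac{5328}{16271} - \frac{\left(1 - 63\right)^{2}}{4688}\right) = \left(24576 - 31725\right) - \left(\frac{5328}{16271} - \frac{\left(1 - 63\right)^{2}}{4688}\right) = -7149 - \left(\frac{5328}{16271} - \left(-62\right)^{2} \cdot \frac{1}{4688}\right) = -7149 + \left(3844 \cdot \frac{1}{4688} - \frac{5328}{16271}\right) = -7149 + \left(\frac{961}{1172} - \frac{5328}{16271}\right) = -7149 + \frac{9392015}{19069612} = - \frac{136319264173}{19069612}$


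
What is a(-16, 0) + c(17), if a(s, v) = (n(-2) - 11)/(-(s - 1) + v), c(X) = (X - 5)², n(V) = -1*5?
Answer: 2432/17 ≈ 143.06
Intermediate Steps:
n(V) = -5
c(X) = (-5 + X)²
a(s, v) = -16/(1 + v - s) (a(s, v) = (-5 - 11)/(-(s - 1) + v) = -16/(-(-1 + s) + v) = -16/((1 - s) + v) = -16/(1 + v - s))
a(-16, 0) + c(17) = 16/(-1 - 16 - 1*0) + (-5 + 17)² = 16/(-1 - 16 + 0) + 12² = 16/(-17) + 144 = 16*(-1/17) + 144 = -16/17 + 144 = 2432/17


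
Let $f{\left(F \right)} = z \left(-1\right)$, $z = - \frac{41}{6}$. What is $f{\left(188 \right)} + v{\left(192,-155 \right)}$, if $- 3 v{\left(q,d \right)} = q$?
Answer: $- \frac{343}{6} \approx -57.167$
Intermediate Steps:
$v{\left(q,d \right)} = - \frac{q}{3}$
$z = - \frac{41}{6}$ ($z = \left(-41\right) \frac{1}{6} = - \frac{41}{6} \approx -6.8333$)
$f{\left(F \right)} = \frac{41}{6}$ ($f{\left(F \right)} = \left(- \frac{41}{6}\right) \left(-1\right) = \frac{41}{6}$)
$f{\left(188 \right)} + v{\left(192,-155 \right)} = \frac{41}{6} - 64 = - \frac{343}{6}$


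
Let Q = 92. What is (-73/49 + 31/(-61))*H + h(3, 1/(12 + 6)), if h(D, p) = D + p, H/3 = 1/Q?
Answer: 3700463/1237446 ≈ 2.9904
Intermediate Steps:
H = 3/92 ≈ 0.032609
(-73/49 + 31/(-61))*H + h(3, 1/(12 + 6)) = (-73/49 + 31/(-61))*(3/92) + (3 + 1/(12 + 6)) = (-73*1/49 + 31*(-1/61))*(3/92) + (3 + 1/18) = (-73/49 - 31/61)*(3/92) + (3 + 1/18) = -5972/2989*3/92 + 55/18 = -4479/68747 + 55/18 = 3700463/1237446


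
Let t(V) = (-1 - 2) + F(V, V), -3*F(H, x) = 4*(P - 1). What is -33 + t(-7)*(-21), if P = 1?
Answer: 30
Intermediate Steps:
F(H, x) = 0 (F(H, x) = -4*(1 - 1)/3 = -4*0/3 = -⅓*0 = 0)
t(V) = -3 (t(V) = (-1 - 2) + 0 = -3 + 0 = -3)
-33 + t(-7)*(-21) = -33 - 3*(-21) = -33 + 63 = 30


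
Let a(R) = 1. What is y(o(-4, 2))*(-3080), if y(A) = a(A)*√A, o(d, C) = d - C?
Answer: -3080*I*√6 ≈ -7544.4*I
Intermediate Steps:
y(A) = √A (y(A) = 1*√A = √A)
y(o(-4, 2))*(-3080) = √(-4 - 1*2)*(-3080) = √(-4 - 2)*(-3080) = √(-6)*(-3080) = (I*√6)*(-3080) = -3080*I*√6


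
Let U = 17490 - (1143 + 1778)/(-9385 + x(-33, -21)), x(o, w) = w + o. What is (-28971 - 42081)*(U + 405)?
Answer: -12001665164952/9439 ≈ -1.2715e+9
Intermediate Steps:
x(o, w) = o + w
U = 165091031/9439 (U = 17490 - (1143 + 1778)/(-9385 + (-33 - 21)) = 17490 - 2921/(-9385 - 54) = 17490 - 2921/(-9439) = 17490 - 2921*(-1)/9439 = 17490 - 1*(-2921/9439) = 17490 + 2921/9439 = 165091031/9439 ≈ 17490.)
(-28971 - 42081)*(U + 405) = (-28971 - 42081)*(165091031/9439 + 405) = -71052*168913826/9439 = -12001665164952/9439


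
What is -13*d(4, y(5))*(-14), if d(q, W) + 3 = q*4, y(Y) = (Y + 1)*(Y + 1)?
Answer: 2366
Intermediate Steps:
y(Y) = (1 + Y)**2 (y(Y) = (1 + Y)*(1 + Y) = (1 + Y)**2)
d(q, W) = -3 + 4*q (d(q, W) = -3 + q*4 = -3 + 4*q)
-13*d(4, y(5))*(-14) = -13*(-3 + 4*4)*(-14) = -13*(-3 + 16)*(-14) = -13*13*(-14) = -169*(-14) = 2366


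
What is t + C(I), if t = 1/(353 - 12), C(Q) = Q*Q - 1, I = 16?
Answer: 86956/341 ≈ 255.00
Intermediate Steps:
C(Q) = -1 + Q² (C(Q) = Q² - 1 = -1 + Q²)
t = 1/341 ≈ 0.0029326
t + C(I) = 1/341 + (-1 + 16²) = 1/341 + (-1 + 256) = 1/341 + 255 = 86956/341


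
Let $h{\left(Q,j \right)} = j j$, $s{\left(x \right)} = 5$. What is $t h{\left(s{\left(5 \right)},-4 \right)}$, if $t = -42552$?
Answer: $-680832$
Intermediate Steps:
$h{\left(Q,j \right)} = j^{2}$
$t h{\left(s{\left(5 \right)},-4 \right)} = - 42552 \left(-4\right)^{2} = \left(-42552\right) 16 = -680832$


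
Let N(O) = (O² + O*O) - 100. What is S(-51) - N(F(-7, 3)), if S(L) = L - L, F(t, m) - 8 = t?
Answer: 98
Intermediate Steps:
F(t, m) = 8 + t
S(L) = 0
N(O) = -100 + 2*O² (N(O) = (O² + O²) - 100 = 2*O² - 100 = -100 + 2*O²)
S(-51) - N(F(-7, 3)) = 0 - (-100 + 2*(8 - 7)²) = 0 - (-100 + 2*1²) = 0 - (-100 + 2*1) = 0 - (-100 + 2) = 0 - 1*(-98) = 0 + 98 = 98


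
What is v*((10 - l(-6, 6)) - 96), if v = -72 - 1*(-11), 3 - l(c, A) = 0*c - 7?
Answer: 5856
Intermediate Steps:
l(c, A) = 10 (l(c, A) = 3 - (0*c - 7) = 3 - (0 - 7) = 3 - 1*(-7) = 3 + 7 = 10)
v = -61 (v = -72 + 11 = -61)
v*((10 - l(-6, 6)) - 96) = -61*((10 - 1*10) - 96) = -61*((10 - 10) - 96) = -61*(0 - 96) = -61*(-96) = 5856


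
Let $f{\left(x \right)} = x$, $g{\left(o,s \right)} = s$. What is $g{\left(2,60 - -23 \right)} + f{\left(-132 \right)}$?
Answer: $-49$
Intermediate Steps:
$g{\left(2,60 - -23 \right)} + f{\left(-132 \right)} = \left(60 - -23\right) - 132 = \left(60 + 23\right) - 132 = 83 - 132 = -49$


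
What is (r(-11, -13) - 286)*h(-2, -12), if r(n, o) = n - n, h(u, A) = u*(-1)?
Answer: -572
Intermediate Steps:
h(u, A) = -u
r(n, o) = 0
(r(-11, -13) - 286)*h(-2, -12) = (0 - 286)*(-1*(-2)) = -286*2 = -572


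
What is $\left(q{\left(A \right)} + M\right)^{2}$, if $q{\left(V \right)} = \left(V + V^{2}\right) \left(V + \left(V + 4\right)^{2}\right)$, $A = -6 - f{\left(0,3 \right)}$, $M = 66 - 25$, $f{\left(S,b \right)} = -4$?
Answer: $2025$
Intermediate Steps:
$M = 41$
$A = -2$ ($A = -6 - -4 = -6 + 4 = -2$)
$q{\left(V \right)} = \left(V + V^{2}\right) \left(V + \left(4 + V\right)^{2}\right)$
$\left(q{\left(A \right)} + M\right)^{2} = \left(- 2 \left(16 + \left(-2\right)^{3} + 10 \left(-2\right)^{2} + 25 \left(-2\right)\right) + 41\right)^{2} = \left(- 2 \left(16 - 8 + 10 \cdot 4 - 50\right) + 41\right)^{2} = \left(- 2 \left(16 - 8 + 40 - 50\right) + 41\right)^{2} = \left(\left(-2\right) \left(-2\right) + 41\right)^{2} = \left(4 + 41\right)^{2} = 45^{2} = 2025$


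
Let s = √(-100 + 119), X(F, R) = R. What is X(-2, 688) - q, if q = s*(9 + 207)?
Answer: 688 - 216*√19 ≈ -253.52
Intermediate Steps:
s = √19 ≈ 4.3589
q = 216*√19 (q = √19*(9 + 207) = √19*216 = 216*√19 ≈ 941.52)
X(-2, 688) - q = 688 - 216*√19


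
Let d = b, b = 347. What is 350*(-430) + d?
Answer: -150153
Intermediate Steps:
d = 347
350*(-430) + d = 350*(-430) + 347 = -150500 + 347 = -150153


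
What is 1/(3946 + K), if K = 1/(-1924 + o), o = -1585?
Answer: 3509/13846513 ≈ 0.00025342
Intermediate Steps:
K = -1/3509 (K = 1/(-1924 - 1585) = 1/(-3509) = -1/3509 ≈ -0.00028498)
1/(3946 + K) = 1/(3946 - 1/3509) = 1/(13846513/3509) = 3509/13846513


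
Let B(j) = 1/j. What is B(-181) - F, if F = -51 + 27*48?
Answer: -225346/181 ≈ -1245.0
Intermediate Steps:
F = 1245 (F = -51 + 1296 = 1245)
B(-181) - F = 1/(-181) - 1*1245 = -1/181 - 1245 = -225346/181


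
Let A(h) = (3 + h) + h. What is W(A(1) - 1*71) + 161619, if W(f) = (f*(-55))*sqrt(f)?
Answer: 161619 + 3630*I*sqrt(66) ≈ 1.6162e+5 + 29490.0*I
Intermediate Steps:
A(h) = 3 + 2*h
W(f) = -55*f**(3/2) (W(f) = (-55*f)*sqrt(f) = -55*f**(3/2))
W(A(1) - 1*71) + 161619 = -55*((3 + 2*1) - 1*71)**(3/2) + 161619 = -55*((3 + 2) - 71)**(3/2) + 161619 = -55*(5 - 71)**(3/2) + 161619 = -(-3630)*I*sqrt(66) + 161619 = 3630*I*sqrt(66) + 161619 = 161619 + 3630*I*sqrt(66)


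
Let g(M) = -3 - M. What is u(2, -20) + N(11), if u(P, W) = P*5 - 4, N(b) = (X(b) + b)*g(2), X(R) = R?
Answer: -104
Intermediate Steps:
N(b) = -10*b (N(b) = (b + b)*(-3 - 1*2) = (2*b)*(-3 - 2) = (2*b)*(-5) = -10*b)
u(P, W) = -4 + 5*P (u(P, W) = 5*P - 4 = -4 + 5*P)
u(2, -20) + N(11) = (-4 + 5*2) - 10*11 = (-4 + 10) - 110 = 6 - 110 = -104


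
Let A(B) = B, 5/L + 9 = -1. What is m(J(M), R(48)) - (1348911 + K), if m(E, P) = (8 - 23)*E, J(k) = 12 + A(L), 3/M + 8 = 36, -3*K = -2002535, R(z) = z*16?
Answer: -12099571/6 ≈ -2.0166e+6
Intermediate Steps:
R(z) = 16*z
L = -½ (L = 5/(-9 - 1) = 5/(-10) = 5*(-⅒) = -½ ≈ -0.50000)
K = 2002535/3 (K = -⅓*(-2002535) = 2002535/3 ≈ 6.6751e+5)
M = 3/28 (M = 3/(-8 + 36) = 3/28 ≈ 0.10714)
J(k) = 23/2 (J(k) = 12 - ½ = 23/2)
m(E, P) = -15*E
m(J(M), R(48)) - (1348911 + K) = -15*23/2 - (1348911 + 2002535/3) = -345/2 - 1*6049268/3 = -345/2 - 6049268/3 = -12099571/6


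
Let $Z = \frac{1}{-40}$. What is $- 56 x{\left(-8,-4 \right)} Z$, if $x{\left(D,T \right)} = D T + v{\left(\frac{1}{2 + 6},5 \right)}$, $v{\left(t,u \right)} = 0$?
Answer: $\frac{224}{5} \approx 44.8$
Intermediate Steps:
$x{\left(D,T \right)} = D T$ ($x{\left(D,T \right)} = D T + 0 = D T$)
$Z = - \frac{1}{40} \approx -0.025$
$- 56 x{\left(-8,-4 \right)} Z = - 56 \left(\left(-8\right) \left(-4\right)\right) \left(- \frac{1}{40}\right) = \left(-56\right) 32 \left(- \frac{1}{40}\right) = \left(-1792\right) \left(- \frac{1}{40}\right) = \frac{224}{5}$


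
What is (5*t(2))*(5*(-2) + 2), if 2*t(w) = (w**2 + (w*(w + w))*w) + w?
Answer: -440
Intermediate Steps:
t(w) = w**3 + w/2 + w**2/2 (t(w) = ((w**2 + (w*(w + w))*w) + w)/2 = ((w**2 + (w*(2*w))*w) + w)/2 = ((w**2 + (2*w**2)*w) + w)/2 = ((w**2 + 2*w**3) + w)/2 = (w + w**2 + 2*w**3)/2 = w**3 + w/2 + w**2/2)
(5*t(2))*(5*(-2) + 2) = (5*((1/2)*2*(1 + 2 + 2*2**2)))*(5*(-2) + 2) = (5*((1/2)*2*(1 + 2 + 2*4)))*(-10 + 2) = (5*((1/2)*2*(1 + 2 + 8)))*(-8) = (5*((1/2)*2*11))*(-8) = (5*11)*(-8) = 55*(-8) = -440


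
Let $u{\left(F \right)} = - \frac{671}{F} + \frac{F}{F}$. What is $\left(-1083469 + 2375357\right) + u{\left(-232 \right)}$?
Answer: $\frac{299718919}{232} \approx 1.2919 \cdot 10^{6}$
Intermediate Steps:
$u{\left(F \right)} = 1 - \frac{671}{F}$ ($u{\left(F \right)} = - \frac{671}{F} + 1 = 1 - \frac{671}{F}$)
$\left(-1083469 + 2375357\right) + u{\left(-232 \right)} = \left(-1083469 + 2375357\right) + \frac{-671 - 232}{-232} = 1291888 - - \frac{903}{232} = 1291888 + \frac{903}{232} = \frac{299718919}{232}$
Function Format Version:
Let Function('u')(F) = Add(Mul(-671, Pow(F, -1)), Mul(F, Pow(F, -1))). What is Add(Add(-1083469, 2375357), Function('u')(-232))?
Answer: Rational(299718919, 232) ≈ 1.2919e+6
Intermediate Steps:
Function('u')(F) = Add(1, Mul(-671, Pow(F, -1))) (Function('u')(F) = Add(Mul(-671, Pow(F, -1)), 1) = Add(1, Mul(-671, Pow(F, -1))))
Add(Add(-1083469, 2375357), Function('u')(-232)) = Add(Add(-1083469, 2375357), Mul(Pow(-232, -1), Add(-671, -232))) = Add(1291888, Mul(Rational(-1, 232), -903)) = Add(1291888, Rational(903, 232)) = Rational(299718919, 232)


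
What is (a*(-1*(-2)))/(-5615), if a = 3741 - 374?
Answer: -6734/5615 ≈ -1.1993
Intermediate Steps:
a = 3367
(a*(-1*(-2)))/(-5615) = (3367*(-1*(-2)))/(-5615) = (3367*2)*(-1/5615) = 6734*(-1/5615) = -6734/5615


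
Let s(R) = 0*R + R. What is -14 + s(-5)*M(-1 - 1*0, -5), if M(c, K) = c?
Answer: -9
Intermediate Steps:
s(R) = R (s(R) = 0 + R = R)
-14 + s(-5)*M(-1 - 1*0, -5) = -14 - 5*(-1 - 1*0) = -14 - 5*(-1 + 0) = -14 - 5*(-1) = -14 + 5 = -9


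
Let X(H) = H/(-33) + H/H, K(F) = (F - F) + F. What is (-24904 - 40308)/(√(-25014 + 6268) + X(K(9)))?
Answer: -2869328/1134165 + 3945326*I*√18746/1134165 ≈ -2.5299 + 476.28*I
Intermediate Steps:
K(F) = F (K(F) = 0 + F = F)
X(H) = 1 - H/33 (X(H) = H*(-1/33) + 1 = -H/33 + 1 = 1 - H/33)
(-24904 - 40308)/(√(-25014 + 6268) + X(K(9))) = (-24904 - 40308)/(√(-25014 + 6268) + (1 - 1/33*9)) = -65212/(√(-18746) + (1 - 3/11)) = -65212/(I*√18746 + 8/11) = -65212/(8/11 + I*√18746)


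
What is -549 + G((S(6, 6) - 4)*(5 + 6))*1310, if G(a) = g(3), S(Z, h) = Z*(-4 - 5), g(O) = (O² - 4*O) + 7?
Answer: 4691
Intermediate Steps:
g(O) = 7 + O² - 4*O
S(Z, h) = -9*Z (S(Z, h) = Z*(-9) = -9*Z)
G(a) = 4 (G(a) = 7 + 3² - 4*3 = 7 + 9 - 12 = 4)
-549 + G((S(6, 6) - 4)*(5 + 6))*1310 = -549 + 4*1310 = -549 + 5240 = 4691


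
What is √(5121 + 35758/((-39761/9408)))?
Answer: I*√5280069271263/39761 ≈ 57.791*I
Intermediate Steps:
√(5121 + 35758/((-39761/9408))) = √(5121 + 35758/((-39761*1/9408))) = √(5121 + 35758/(-39761/9408)) = √(5121 + 35758*(-9408/39761)) = √(5121 - 336411264/39761) = √(-132795183/39761) = I*√5280069271263/39761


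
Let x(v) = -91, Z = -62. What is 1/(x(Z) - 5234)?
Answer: -1/5325 ≈ -0.00018779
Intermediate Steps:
1/(x(Z) - 5234) = 1/(-91 - 5234) = 1/(-5325) = -1/5325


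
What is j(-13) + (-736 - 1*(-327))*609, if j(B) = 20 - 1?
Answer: -249062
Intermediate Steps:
j(B) = 19
j(-13) + (-736 - 1*(-327))*609 = 19 + (-736 - 1*(-327))*609 = 19 + (-736 + 327)*609 = 19 - 409*609 = 19 - 249081 = -249062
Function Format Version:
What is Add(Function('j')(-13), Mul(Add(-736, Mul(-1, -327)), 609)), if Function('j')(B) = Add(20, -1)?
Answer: -249062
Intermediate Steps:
Function('j')(B) = 19
Add(Function('j')(-13), Mul(Add(-736, Mul(-1, -327)), 609)) = Add(19, Mul(Add(-736, Mul(-1, -327)), 609)) = Add(19, Mul(Add(-736, 327), 609)) = Add(19, Mul(-409, 609)) = Add(19, -249081) = -249062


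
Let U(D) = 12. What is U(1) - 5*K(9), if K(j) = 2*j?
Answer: -78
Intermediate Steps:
U(1) - 5*K(9) = 12 - 10*9 = 12 - 5*18 = 12 - 90 = -78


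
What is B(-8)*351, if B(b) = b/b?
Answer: 351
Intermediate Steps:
B(b) = 1
B(-8)*351 = 1*351 = 351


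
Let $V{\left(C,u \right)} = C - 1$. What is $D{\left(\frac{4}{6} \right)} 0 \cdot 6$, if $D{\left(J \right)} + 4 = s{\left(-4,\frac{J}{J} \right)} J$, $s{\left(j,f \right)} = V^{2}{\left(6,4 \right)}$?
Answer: $0$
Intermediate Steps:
$V{\left(C,u \right)} = -1 + C$
$s{\left(j,f \right)} = 25$ ($s{\left(j,f \right)} = \left(-1 + 6\right)^{2} = 5^{2} = 25$)
$D{\left(J \right)} = -4 + 25 J$
$D{\left(\frac{4}{6} \right)} 0 \cdot 6 = \left(-4 + 25 \cdot \frac{4}{6}\right) 0 \cdot 6 = \left(-4 + 25 \cdot 4 \cdot \frac{1}{6}\right) 0 \cdot 6 = \left(-4 + 25 \cdot \frac{2}{3}\right) 0 \cdot 6 = \left(-4 + \frac{50}{3}\right) 0 \cdot 6 = \frac{38}{3} \cdot 0 \cdot 6 = 0 \cdot 6 = 0$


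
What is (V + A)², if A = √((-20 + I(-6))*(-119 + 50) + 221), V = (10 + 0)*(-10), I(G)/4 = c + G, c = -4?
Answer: 14361 - 1400*√89 ≈ 1153.4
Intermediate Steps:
I(G) = -16 + 4*G (I(G) = 4*(-4 + G) = -16 + 4*G)
V = -100 (V = 10*(-10) = -100)
A = 7*√89 (A = √((-20 + (-16 + 4*(-6)))*(-119 + 50) + 221) = √((-20 + (-16 - 24))*(-69) + 221) = √((-20 - 40)*(-69) + 221) = √(-60*(-69) + 221) = √(4140 + 221) = √4361 = 7*√89 ≈ 66.038)
(V + A)² = (-100 + 7*√89)²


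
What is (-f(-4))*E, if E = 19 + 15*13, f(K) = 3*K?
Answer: 2568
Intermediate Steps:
E = 214 (E = 19 + 195 = 214)
(-f(-4))*E = -3*(-4)*214 = -1*(-12)*214 = 12*214 = 2568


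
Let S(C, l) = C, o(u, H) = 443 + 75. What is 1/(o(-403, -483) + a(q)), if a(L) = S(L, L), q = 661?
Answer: 1/1179 ≈ 0.00084818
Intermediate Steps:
o(u, H) = 518
a(L) = L
1/(o(-403, -483) + a(q)) = 1/(518 + 661) = 1/1179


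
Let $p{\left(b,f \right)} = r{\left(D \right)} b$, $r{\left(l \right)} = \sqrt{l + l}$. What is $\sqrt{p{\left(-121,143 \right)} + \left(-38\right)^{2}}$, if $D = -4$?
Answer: $\sqrt{1444 - 242 i \sqrt{2}} \approx 38.262 - 4.4723 i$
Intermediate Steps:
$r{\left(l \right)} = \sqrt{2} \sqrt{l}$ ($r{\left(l \right)} = \sqrt{2 l} = \sqrt{2} \sqrt{l}$)
$p{\left(b,f \right)} = 2 i b \sqrt{2}$ ($p{\left(b,f \right)} = \sqrt{2} \sqrt{-4} b = \sqrt{2} \cdot 2 i b = 2 i \sqrt{2} b = 2 i b \sqrt{2}$)
$\sqrt{p{\left(-121,143 \right)} + \left(-38\right)^{2}} = \sqrt{2 i \left(-121\right) \sqrt{2} + \left(-38\right)^{2}} = \sqrt{- 242 i \sqrt{2} + 1444} = \sqrt{1444 - 242 i \sqrt{2}}$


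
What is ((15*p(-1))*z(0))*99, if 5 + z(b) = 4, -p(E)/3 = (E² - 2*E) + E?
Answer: 8910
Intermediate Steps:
p(E) = -3*E² + 3*E (p(E) = -3*((E² - 2*E) + E) = -3*(E² - E) = -3*E² + 3*E)
z(b) = -1 (z(b) = -5 + 4 = -1)
((15*p(-1))*z(0))*99 = ((15*(3*(-1)*(1 - 1*(-1))))*(-1))*99 = ((15*(3*(-1)*(1 + 1)))*(-1))*99 = ((15*(3*(-1)*2))*(-1))*99 = ((15*(-6))*(-1))*99 = -90*(-1)*99 = 90*99 = 8910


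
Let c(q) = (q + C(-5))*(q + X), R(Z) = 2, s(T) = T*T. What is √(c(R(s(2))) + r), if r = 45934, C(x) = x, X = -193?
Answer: √46507 ≈ 215.65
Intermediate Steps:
s(T) = T²
c(q) = (-193 + q)*(-5 + q) (c(q) = (q - 5)*(q - 193) = (-5 + q)*(-193 + q) = (-193 + q)*(-5 + q))
√(c(R(s(2))) + r) = √((965 + 2² - 198*2) + 45934) = √((965 + 4 - 396) + 45934) = √(573 + 45934) = √46507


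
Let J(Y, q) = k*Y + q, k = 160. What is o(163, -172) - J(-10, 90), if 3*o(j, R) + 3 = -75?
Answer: 1484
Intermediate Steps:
J(Y, q) = q + 160*Y (J(Y, q) = 160*Y + q = q + 160*Y)
o(j, R) = -26 (o(j, R) = -1 + (⅓)*(-75) = -1 - 25 = -26)
o(163, -172) - J(-10, 90) = -26 - (90 + 160*(-10)) = -26 - (90 - 1600) = -26 - 1*(-1510) = -26 + 1510 = 1484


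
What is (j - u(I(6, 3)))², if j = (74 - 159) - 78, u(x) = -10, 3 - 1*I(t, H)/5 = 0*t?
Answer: 23409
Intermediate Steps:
I(t, H) = 15 (I(t, H) = 15 - 0*t = 15 - 5*0 = 15 + 0 = 15)
j = -163 (j = -85 - 78 = -163)
(j - u(I(6, 3)))² = (-163 - 1*(-10))² = (-163 + 10)² = (-153)² = 23409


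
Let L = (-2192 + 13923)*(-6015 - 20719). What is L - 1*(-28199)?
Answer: -313588355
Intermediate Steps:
L = -313616554 (L = 11731*(-26734) = -313616554)
L - 1*(-28199) = -313616554 - 1*(-28199) = -313616554 + 28199 = -313588355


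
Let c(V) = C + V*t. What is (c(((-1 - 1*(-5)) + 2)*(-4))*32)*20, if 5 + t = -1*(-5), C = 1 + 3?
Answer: 2560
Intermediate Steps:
C = 4
t = 0 (t = -5 - 1*(-5) = -5 + 5 = 0)
c(V) = 4 (c(V) = 4 + V*0 = 4 + 0 = 4)
(c(((-1 - 1*(-5)) + 2)*(-4))*32)*20 = (4*32)*20 = 128*20 = 2560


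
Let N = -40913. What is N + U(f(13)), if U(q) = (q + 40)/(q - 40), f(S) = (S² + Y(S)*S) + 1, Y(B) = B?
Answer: -12232608/299 ≈ -40912.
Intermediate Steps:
f(S) = 1 + 2*S² (f(S) = (S² + S*S) + 1 = (S² + S²) + 1 = 2*S² + 1 = 1 + 2*S²)
U(q) = (40 + q)/(-40 + q)
N + U(f(13)) = -40913 + (40 + (1 + 2*13²))/(-40 + (1 + 2*13²)) = -40913 + (40 + (1 + 2*169))/(-40 + (1 + 2*169)) = -40913 + (40 + (1 + 338))/(-40 + (1 + 338)) = -40913 + (40 + 339)/(-40 + 339) = -40913 + 379/299 = -12232608/299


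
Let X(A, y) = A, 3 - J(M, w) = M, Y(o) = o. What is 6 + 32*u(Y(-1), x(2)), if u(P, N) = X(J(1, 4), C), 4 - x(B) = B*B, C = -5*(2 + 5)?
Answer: 70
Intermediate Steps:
C = -35 (C = -5*7 = -35)
x(B) = 4 - B² (x(B) = 4 - B*B = 4 - B²)
J(M, w) = 3 - M
u(P, N) = 2 (u(P, N) = 3 - 1*1 = 3 - 1 = 2)
6 + 32*u(Y(-1), x(2)) = 6 + 32*2 = 6 + 64 = 70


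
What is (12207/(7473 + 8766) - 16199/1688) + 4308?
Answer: 39281999637/9137144 ≈ 4299.2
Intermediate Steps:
(12207/(7473 + 8766) - 16199/1688) + 4308 = (12207/16239 - 16199*1/1688) + 4308 = (12207*(1/16239) - 16199/1688) + 4308 = (4069/5413 - 16199/1688) + 4308 = -80816715/9137144 + 4308 = 39281999637/9137144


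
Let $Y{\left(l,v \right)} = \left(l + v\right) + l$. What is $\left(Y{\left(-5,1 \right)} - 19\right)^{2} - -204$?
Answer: $988$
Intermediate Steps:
$Y{\left(l,v \right)} = v + 2 l$
$\left(Y{\left(-5,1 \right)} - 19\right)^{2} - -204 = \left(\left(1 + 2 \left(-5\right)\right) - 19\right)^{2} - -204 = \left(\left(1 - 10\right) - 19\right)^{2} + 204 = \left(-9 - 19\right)^{2} + 204 = \left(-28\right)^{2} + 204 = 784 + 204 = 988$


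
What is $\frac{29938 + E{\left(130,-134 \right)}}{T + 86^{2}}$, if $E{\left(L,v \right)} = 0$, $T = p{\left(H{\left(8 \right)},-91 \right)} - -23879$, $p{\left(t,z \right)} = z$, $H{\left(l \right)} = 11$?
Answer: $\frac{14969}{15592} \approx 0.96004$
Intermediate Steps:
$T = 23788$ ($T = -91 - -23879 = -91 + 23879 = 23788$)
$\frac{29938 + E{\left(130,-134 \right)}}{T + 86^{2}} = \frac{29938 + 0}{23788 + 86^{2}} = \frac{29938}{23788 + 7396} = \frac{29938}{31184} = 29938 \cdot \frac{1}{31184} = \frac{14969}{15592}$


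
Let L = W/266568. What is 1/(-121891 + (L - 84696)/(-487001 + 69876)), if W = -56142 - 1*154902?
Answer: -9266014750/1129441922437719 ≈ -8.2041e-6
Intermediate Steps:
W = -211044 (W = -56142 - 154902 = -211044)
L = -17587/22214 (L = -211044/266568 = -211044*1/266568 = -17587/22214 ≈ -0.79171)
1/(-121891 + (L - 84696)/(-487001 + 69876)) = 1/(-121891 + (-17587/22214 - 84696)/(-487001 + 69876)) = 1/(-121891 - 1881454531/22214/(-417125)) = 1/(-121891 - 1881454531/22214*(-1/417125)) = 1/(-121891 + 1881454531/9266014750) = 1/(-1129441922437719/9266014750) = -9266014750/1129441922437719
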